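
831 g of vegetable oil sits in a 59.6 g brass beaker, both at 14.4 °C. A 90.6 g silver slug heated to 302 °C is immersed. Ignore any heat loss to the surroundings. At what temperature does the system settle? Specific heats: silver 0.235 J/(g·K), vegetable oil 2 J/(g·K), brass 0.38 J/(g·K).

Taking heat into each body as positive, Σ m c ΔT = 0:
90.6·0.235·(T − 302) + 831·2·(T − 14.4) + 59.6·0.38·(T − 14.4) = 0
21.29(T − 302) + 1662(T − 14.4) + 22.65(T − 14.4) = 0
1705.9 T = 30689
T ≈ 17.99 °C

T_f ≈ 18.0 °C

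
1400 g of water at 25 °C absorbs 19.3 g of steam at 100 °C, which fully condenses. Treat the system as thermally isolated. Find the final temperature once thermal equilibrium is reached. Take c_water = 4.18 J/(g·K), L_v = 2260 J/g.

Conservation of energy gives ΣQ = 0:
condense steam: −19.3·2260 = −43618; condensate cools 100→T: 19.3·4.18·(T − 100) = 80.67(T − 100); water warms: 1400·4.18·(T − 25) = 5852(T − 25)
5932.7 T = 43618 + 8067.4 + 146300 = 197985
T ≈ 33.37 °C, under the boiling point, so the assumption holds.

T_f ≈ 33.4 °C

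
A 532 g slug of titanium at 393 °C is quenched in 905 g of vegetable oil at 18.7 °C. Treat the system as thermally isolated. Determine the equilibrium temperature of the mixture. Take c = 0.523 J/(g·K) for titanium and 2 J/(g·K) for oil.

Heat lost by the titanium equals heat gained by the oil:
532*0.523*(393 − T) = 905*2*(T − 18.7)
278.24(393 − T) = 1810(T − 18.7)
2088.2 T = 143194  ⇒  T ≈ 68.57 °C

T_f ≈ 68.6 °C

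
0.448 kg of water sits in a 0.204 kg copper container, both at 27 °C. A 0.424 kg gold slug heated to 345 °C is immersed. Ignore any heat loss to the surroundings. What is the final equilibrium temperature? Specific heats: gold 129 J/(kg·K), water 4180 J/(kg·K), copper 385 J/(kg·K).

T_f ≈ 35.7 °C

T_f = Σ m_i c_i T_i / Σ m_i c_i:
T_f = (54.7*345 + 1872.6*27 + 78.54*27) / (54.7 + 1872.6 + 78.54)
    = 71552 / 2005.9 ≈ 35.67 °C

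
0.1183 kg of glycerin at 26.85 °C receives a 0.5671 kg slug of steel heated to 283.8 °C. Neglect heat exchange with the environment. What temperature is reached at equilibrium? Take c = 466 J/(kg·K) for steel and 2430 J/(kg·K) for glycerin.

T_f ≈ 149.9 °C

Conservation of energy gives ΣQ = 0:
0.5671·466·(T − 283.8) + 0.1183·2430·(T − 26.85) = 0
264.27(T − 283.8) + 287.47(T − 26.85) = 0
551.74 T = 82718
T = 82718 / 551.74 = 150 °C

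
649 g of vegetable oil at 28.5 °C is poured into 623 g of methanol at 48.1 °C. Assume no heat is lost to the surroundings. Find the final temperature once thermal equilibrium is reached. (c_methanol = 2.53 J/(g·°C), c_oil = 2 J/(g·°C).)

T_f ≈ 39.2 °C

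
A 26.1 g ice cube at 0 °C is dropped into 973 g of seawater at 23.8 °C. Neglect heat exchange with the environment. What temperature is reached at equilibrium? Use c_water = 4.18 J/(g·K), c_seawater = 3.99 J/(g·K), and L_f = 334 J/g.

T_f ≈ 21.0 °C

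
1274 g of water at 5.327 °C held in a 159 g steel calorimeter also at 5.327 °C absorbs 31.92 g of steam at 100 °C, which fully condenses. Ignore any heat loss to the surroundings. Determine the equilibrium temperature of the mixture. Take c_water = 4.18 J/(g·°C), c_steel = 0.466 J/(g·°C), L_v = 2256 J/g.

T_f ≈ 20.6 °C

Sum of m c ΔT and latent-heat terms is zero:
steam→water at 100 °C releases m L_v = 31.92·2256 = 72012; condensate cools 100→T: 31.92·4.18·(T − 100) = 133.43(T − 100); original water: 5325.3(T − 5.327); steel cup: 159·0.466·(T − 5.327) = 74.09(T − 5.327)
5532.8 T = 72012 + 13343 + 28763 = 114117
T ≈ 20.63 °C — below 100 °C, confirming all the steam condensed.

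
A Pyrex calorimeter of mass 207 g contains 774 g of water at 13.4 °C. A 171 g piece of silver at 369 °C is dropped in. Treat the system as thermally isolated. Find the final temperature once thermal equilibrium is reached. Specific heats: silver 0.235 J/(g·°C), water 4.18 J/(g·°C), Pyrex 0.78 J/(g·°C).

T_f ≈ 17.6 °C

Conservation of energy gives ΣQ = 0:
171×0.235×(T − 369) + 774×4.18×(T − 13.4) + 207×0.78×(T − 13.4) = 0
40.18(T − 369) + 3235.3(T − 13.4) + 161.46(T − 13.4) = 0
(40.18 + 3235.3 + 161.46) T = 40.18×369 + 3235.3×13.4 + 161.46×13.4
T = 60345/3437 ≈ 17.56 °C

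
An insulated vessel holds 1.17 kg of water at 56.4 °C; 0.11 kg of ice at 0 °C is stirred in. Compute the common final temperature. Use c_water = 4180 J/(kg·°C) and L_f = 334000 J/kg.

T_f ≈ 44.7 °C

Setting the total heat transfer to zero:
latent heat to melt: 0.11·334000 = 36740; meltwater 0→T: 0.11·4180·T = 459.8 T; water: 4890.6(T − 56.4)
5350.4 T = 275830 − 36740 = 239090
T ≈ 44.69 °C. Since T > 0 °C, the all-ice-melts assumption holds.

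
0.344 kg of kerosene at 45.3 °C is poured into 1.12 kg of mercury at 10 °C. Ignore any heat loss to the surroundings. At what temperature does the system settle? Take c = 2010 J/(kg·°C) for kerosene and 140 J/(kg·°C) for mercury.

Conservation of energy gives ΣQ = 0:
0.344*2010*(T − 45.3) + 1.12*140*(T − 10) = 0
848.24 T = 32890
T = 32890/848.24 ≈ 38.77 °C

T_f ≈ 38.8 °C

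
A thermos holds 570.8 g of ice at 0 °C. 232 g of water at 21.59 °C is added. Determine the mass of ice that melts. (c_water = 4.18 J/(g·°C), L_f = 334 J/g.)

Heat available from the water dropping to 0 °C: 232·4.18·21.59 = 20937 J.
To melt every bit of ice: 570.8·334 = 190647 J.
Since 20937 < 190647 J, not all the ice melts; equilibrium is at 0 °C.
Mass melted = 20937/334 ≈ 62.69 g.

m_melted ≈ 62.7 g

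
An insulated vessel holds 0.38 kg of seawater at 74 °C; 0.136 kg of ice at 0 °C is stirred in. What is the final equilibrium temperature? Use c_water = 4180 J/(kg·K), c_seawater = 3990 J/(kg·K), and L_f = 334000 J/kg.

T_f ≈ 32.0 °C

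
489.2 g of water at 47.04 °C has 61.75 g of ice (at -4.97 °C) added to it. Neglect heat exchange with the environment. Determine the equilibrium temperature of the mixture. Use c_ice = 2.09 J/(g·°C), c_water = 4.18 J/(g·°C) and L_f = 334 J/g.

Energy conservation, ΣQ = 0:
ice -4.97→0 °C: 61.75×2.09×4.97 = 641.42
  fusion: m_ice L_f = 61.75×334 = 20624
  warm the meltwater: 258.12 T
  water cools: 489.2×4.18×(T − 47.04) = 2044.9(T − 47.04)
2303 T = 96190 − 21266 = 74924
T ≈ 32.53 °C. Since T > 0 °C, the all-ice-melts assumption holds.

T_f ≈ 32.5 °C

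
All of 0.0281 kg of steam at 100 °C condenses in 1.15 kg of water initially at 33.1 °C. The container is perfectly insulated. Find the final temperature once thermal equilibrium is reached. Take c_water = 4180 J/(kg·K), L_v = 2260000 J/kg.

T_f ≈ 47.6 °C

Net heat exchanged in the isolated system is zero:
condense steam: −0.0281×2260000 = −63506
  condensed water 100 °C→T: 117.46(T − 100)
  water warms: 1.15×4180×(T − 33.1) = 4807(T − 33.1)
4924.5 T = 63506 + 11746 + 159112 = 234364
T ≈ 47.59 °C, under the boiling point, so the assumption holds.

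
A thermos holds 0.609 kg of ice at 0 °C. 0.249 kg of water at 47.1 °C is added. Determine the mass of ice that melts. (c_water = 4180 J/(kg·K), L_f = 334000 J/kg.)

Water can give up m c ΔT = 0.249×4180×47.1 = 49023 J before reaching 0 °C.
Melting all 0.609 kg of ice would need 0.609×334000 = 203406 J.
49023 J < 203406 J, so only part of the ice melts and the system sits at 0 °C.
m_melt = 49023 / L_f = 0.1468 kg.

m_melted ≈ 0.147 kg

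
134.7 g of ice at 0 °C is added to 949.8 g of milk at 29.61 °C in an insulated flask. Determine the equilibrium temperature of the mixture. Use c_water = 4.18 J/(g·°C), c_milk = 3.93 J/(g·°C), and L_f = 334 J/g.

T_f ≈ 15.3 °C

Net heat exchanged in the isolated system is zero:
fusion: m_ice L_f = 134.7·334 = 44990
  meltwater 0→T: 134.7·4.18·T = 563.05 T
  milk: 3732.7(T − 29.61)
4295.8 T = 110526 − 44990 = 65536
T ≈ 15.26 °C. Since T > 0 °C, the all-ice-melts assumption holds.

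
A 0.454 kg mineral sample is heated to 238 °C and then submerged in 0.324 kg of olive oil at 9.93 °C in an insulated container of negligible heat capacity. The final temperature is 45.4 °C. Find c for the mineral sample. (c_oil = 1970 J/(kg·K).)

m_s c (T_s − T_f) = m_oil c_oil (T_f − T_0):
0.454×c×(238 − 45.4) = 0.324×1970×(45.4 − 9.93)
87.44 c = 22640  ⇒  c ≈ 258.9 J/(kg·K)

c ≈ 259 J/(kg·K)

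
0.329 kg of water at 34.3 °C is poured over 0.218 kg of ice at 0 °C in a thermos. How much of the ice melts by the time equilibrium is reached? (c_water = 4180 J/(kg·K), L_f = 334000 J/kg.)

m_melted ≈ 0.141 kg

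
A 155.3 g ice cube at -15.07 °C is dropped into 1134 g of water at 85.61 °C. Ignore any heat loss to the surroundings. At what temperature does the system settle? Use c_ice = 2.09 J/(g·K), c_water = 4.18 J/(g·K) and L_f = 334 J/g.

T_f ≈ 64.8 °C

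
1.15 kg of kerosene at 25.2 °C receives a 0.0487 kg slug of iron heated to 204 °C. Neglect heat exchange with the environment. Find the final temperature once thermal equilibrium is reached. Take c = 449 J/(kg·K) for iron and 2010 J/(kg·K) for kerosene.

T_f ≈ 26.9 °C

Net heat exchanged in the isolated system is zero:
0.0487·449·(T − 204) + 1.15·2010·(T − 25.2) = 0
(21.87 + 2311.5) T = 21.87·204 + 2311.5·25.2
T = 62711 / 2333.4 = 26.9 °C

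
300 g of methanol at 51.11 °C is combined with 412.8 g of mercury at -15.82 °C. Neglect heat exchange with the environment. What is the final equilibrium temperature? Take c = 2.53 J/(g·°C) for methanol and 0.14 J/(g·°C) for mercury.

T_f ≈ 46.4 °C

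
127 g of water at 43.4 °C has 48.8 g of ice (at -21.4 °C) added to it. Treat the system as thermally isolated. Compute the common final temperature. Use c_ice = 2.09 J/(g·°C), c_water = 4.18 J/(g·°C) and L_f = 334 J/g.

T_f ≈ 6.2 °C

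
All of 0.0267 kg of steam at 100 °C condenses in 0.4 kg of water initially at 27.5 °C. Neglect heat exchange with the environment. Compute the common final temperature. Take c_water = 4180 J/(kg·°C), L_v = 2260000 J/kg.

Conservation of energy gives ΣQ = 0:
condense steam: −0.0267×2260000 = −60342
  condensed water 100 °C→T: 111.61(T − 100)
  original water: 1672(T − 27.5)
1783.6 T = 60342 + 11161 + 45980 = 117483
T ≈ 65.87 °C, under the boiling point, so the assumption holds.

T_f ≈ 65.9 °C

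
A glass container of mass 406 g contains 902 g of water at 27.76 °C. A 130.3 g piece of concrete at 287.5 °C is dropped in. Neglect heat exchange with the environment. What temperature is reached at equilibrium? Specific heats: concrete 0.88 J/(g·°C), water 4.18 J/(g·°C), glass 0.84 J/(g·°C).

Net heat exchanged in the isolated system is zero:
130.3*0.88*(T − 287.5) + 902*4.18*(T − 27.76) + 406*0.84*(T − 27.76) = 0
114.66(T − 287.5) + 3770.4(T − 27.76) + 341.04(T − 27.76) = 0
(114.66 + 3770.4 + 341.04) T = 114.66*287.5 + 3770.4*27.76 + 341.04*27.76
T ≈ 34.81 °C

T_f ≈ 34.8 °C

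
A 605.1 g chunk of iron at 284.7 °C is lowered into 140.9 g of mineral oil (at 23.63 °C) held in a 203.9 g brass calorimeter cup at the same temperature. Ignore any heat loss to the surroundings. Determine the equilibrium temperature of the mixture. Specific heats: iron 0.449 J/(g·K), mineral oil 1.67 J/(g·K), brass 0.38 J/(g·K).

T_f ≈ 145.0 °C

T_f is the heat-capacity-weighted average of the initial temperatures:
T_f = (271.69·284.7 + 235.3·23.63 + 77.48·23.63) / (271.69 + 235.3 + 77.48)
    = 84741 / 584.47 ≈ 144.99 °C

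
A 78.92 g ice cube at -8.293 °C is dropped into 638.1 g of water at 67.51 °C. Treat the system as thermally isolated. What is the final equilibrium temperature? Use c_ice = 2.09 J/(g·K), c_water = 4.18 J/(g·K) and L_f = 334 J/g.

T_f ≈ 50.8 °C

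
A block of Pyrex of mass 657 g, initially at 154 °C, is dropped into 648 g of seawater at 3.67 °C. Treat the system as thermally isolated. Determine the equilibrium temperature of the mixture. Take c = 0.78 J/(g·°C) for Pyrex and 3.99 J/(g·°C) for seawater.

T_f ≈ 28.5 °C

Energy conservation, ΣQ = 0:
657×0.78×(T − 154) + 648×3.99×(T − 3.67) = 0
512.46(T − 154) + 2585.5(T − 3.67) = 0
3098 T = 88408
T ≈ 28.54 °C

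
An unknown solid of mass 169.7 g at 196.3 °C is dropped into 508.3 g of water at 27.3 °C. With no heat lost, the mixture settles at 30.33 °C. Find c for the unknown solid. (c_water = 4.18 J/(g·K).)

m_s c (T_s − T_f) = m_water c_water (T_f − T_0):
169.7×c×(196.3 − 30.33) = 508.3×4.18×(30.33 − 27.3)
28165 c = 6437.8  ⇒  c ≈ 0.2286 J/(g·K)

c ≈ 0.229 J/(g·K)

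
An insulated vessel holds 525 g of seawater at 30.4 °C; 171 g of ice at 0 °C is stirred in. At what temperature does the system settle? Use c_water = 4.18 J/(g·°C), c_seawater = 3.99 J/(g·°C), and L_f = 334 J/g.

T_f ≈ 2.3 °C

Sum of m c ΔT and latent-heat terms is zero:
melt ice: 171×334 = 57114
  warm the meltwater: 714.78 T
  seawater: 2094.8(T − 30.4)
2809.5 T = 63680 − 57114 = 6566.4
T ≈ 2.34 °C (positive, so assuming full melt was valid).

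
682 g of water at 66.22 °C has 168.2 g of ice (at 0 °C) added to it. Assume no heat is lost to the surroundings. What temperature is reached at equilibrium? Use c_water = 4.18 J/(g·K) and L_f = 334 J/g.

T_f ≈ 37.3 °C

Energy balance with sensible and latent terms:
fusion: m_ice L_f = 168.2·334 = 56179
  warm the meltwater: 703.08 T
  water: 2850.8(T − 66.22)
3553.8 T = 188777 − 56179 = 132599
T ≈ 37.31 °C (positive, so assuming full melt was valid).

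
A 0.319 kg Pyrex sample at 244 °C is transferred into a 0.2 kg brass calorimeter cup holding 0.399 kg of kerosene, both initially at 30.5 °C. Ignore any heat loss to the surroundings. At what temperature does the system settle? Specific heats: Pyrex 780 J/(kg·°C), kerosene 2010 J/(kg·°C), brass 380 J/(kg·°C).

T_f ≈ 77.6 °C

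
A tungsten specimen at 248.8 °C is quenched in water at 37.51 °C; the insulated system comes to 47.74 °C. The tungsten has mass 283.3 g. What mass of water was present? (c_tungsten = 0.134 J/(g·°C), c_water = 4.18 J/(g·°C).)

m ≈ 178 g

Heat lost by the tungsten = heat gained by the water:
283.3·0.134·(248.8 − 47.74) = m·4.18·(47.74 − 37.51)
42.76 m = 7632.7  ⇒  m ≈ 178.5 g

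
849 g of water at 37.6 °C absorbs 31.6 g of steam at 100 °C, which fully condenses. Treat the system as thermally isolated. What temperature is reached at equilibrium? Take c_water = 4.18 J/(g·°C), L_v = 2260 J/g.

T_f ≈ 59.2 °C

Heat gained plus heat lost sum to zero:
condense steam: −31.6·2260 = −71416; condensed water 100 °C→T: 132.09(T − 100); water warms: 849·4.18·(T − 37.6) = 3548.8(T − 37.6)
3680.9 T = 71416 + 13209 + 133436 = 218060
T ≈ 59.24 °C, under the boiling point, so the assumption holds.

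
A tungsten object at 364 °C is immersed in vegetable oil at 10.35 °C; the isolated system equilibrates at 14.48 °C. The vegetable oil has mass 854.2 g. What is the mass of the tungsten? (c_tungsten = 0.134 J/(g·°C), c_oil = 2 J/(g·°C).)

m ≈ 151 g

Heat gained plus heat lost sum to zero:
m×0.134×(14.48 − 364) + 854.2×2×(14.48 − 10.35) = 0
-46.84 m = -7055.7
m = -7055.7/-46.84 ≈ 150.6 g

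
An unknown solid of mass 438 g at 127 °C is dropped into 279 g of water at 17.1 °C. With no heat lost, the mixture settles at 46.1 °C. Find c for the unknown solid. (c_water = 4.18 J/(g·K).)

c ≈ 0.954 J/(g·K)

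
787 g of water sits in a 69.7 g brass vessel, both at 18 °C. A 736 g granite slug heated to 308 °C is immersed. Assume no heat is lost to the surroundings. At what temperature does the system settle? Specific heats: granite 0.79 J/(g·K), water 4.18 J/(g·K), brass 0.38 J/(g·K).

T_f ≈ 61.3 °C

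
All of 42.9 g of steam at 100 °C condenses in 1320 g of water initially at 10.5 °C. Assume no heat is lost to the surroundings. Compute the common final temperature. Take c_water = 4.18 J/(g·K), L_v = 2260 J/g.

Sum of m c ΔT and latent-heat terms is zero:
condense steam: −42.9×2260 = −96954
  condensed water 100 °C→T: 179.32(T − 100)
  water warms: 1320×4.18×(T − 10.5) = 5517.6(T − 10.5)
5696.9 T = 96954 + 17932 + 57935 = 172821
T ≈ 30.34 °C (< 100 °C, so full condensation is consistent).

T_f ≈ 30.3 °C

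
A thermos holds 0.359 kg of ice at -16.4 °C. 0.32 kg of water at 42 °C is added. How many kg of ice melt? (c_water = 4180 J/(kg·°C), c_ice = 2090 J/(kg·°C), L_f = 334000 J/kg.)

Cooling the water to 0 °C releases 0.32·4180·42 = 56179 J.
Warming the ice to 0 °C takes 0.359·2090·16.4 = 12305 J, leaving 43874 J for melting.
To melt every bit of ice: 0.359·334000 = 119906 J.
That's not enough to melt it all — equilibrium is at 0 °C with ice remaining.
m_melt = 43874 / L_f = 0.1314 kg.

m_melted ≈ 0.131 kg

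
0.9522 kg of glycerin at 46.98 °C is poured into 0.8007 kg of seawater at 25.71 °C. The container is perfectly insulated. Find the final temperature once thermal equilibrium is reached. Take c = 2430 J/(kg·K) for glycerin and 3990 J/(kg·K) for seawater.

T_f ≈ 34.6 °C

Heat gained plus heat lost sum to zero:
0.9522·2430·(T − 46.98) + 0.8007·3990·(T − 25.71) = 0
2313.8(T − 46.98) + 3194.8(T − 25.71) = 0
5508.6 T = 190843
T = 190843 / 5508.6 = 34.6 °C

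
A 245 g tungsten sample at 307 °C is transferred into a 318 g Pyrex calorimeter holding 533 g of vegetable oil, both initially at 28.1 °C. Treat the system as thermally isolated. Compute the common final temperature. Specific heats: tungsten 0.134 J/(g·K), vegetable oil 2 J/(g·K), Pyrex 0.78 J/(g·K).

T_f ≈ 34.9 °C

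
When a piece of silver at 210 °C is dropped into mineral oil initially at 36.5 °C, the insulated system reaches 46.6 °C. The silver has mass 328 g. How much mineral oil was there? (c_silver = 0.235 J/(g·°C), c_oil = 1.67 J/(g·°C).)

m ≈ 747 g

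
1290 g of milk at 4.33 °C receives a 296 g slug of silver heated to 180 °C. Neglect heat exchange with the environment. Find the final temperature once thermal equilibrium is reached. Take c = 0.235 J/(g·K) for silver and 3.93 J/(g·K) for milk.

Set heat shed by the hot body equal to heat absorbed by the cold body:
296·0.235·(180 − T) = 1290·3.93·(T − 4.33)
69.56(180 − T) = 5069.7(T − 4.33)
5139.3 T = 34473  ⇒  T ≈ 6.71 °C

T_f ≈ 6.7 °C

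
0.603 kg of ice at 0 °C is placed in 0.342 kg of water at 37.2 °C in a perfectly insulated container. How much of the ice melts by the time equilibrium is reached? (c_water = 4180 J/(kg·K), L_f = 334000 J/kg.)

m_melted ≈ 0.159 kg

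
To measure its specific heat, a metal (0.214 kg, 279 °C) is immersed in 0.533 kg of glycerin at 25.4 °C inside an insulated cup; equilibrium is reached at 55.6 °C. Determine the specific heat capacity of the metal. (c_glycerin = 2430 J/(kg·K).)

c ≈ 818 J/(kg·K)

m_s c (T_s − T_f) = m_glycerin c_glycerin (T_f − T_0):
0.214·c·(279 − 55.6) = 0.533·2430·(55.6 − 25.4)
47.81 c = 39115  ⇒  c ≈ 818.2 J/(kg·K)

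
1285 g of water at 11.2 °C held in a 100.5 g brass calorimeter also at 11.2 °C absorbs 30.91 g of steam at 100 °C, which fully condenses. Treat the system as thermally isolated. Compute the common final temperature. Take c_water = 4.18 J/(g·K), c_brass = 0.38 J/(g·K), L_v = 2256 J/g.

T_f ≈ 25.9 °C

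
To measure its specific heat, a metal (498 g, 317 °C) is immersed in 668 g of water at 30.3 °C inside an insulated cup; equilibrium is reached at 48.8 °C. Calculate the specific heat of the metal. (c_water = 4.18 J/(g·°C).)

c ≈ 0.387 J/(g·°C)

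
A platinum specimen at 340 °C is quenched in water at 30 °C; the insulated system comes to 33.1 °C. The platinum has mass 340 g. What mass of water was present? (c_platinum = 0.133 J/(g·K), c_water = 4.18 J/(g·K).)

m ≈ 1070 g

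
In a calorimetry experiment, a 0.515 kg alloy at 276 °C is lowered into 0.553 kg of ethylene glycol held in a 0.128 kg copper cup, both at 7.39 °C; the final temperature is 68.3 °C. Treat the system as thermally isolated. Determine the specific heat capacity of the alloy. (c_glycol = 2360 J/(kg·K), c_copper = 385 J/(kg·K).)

c ≈ 771 J/(kg·K)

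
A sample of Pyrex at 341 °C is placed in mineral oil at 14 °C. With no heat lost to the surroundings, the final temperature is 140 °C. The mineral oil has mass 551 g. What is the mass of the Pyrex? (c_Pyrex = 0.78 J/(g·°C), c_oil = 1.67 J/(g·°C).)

Heat lost by the Pyrex = heat gained by the oil:
m×0.78×(341 − 140) = 551×1.67×(140 − 14)
156.78 m = 115941  ⇒  m ≈ 739.5 g

m ≈ 740 g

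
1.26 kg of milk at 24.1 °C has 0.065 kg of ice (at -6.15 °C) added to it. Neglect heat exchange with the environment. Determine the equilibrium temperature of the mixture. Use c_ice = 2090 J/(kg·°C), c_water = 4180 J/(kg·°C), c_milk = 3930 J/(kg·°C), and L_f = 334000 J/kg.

T_f ≈ 18.5 °C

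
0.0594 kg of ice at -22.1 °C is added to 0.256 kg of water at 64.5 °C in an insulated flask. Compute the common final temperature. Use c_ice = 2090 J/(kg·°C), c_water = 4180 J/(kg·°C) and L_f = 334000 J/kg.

Net heat exchanged in the isolated system is zero:
ice -22.1→0 °C: 0.0594×2090×22.1 = 2743.6; fusion: m_ice L_f = 0.0594×334000 = 19840; warm the meltwater: 248.29 T; water cools: 0.256×4180×(T − 64.5) = 1070.1(T − 64.5)
1318.4 T = 69020 − 22583 = 46437
T ≈ 35.22 °C — above 0 °C, consistent with complete melting.

T_f ≈ 35.2 °C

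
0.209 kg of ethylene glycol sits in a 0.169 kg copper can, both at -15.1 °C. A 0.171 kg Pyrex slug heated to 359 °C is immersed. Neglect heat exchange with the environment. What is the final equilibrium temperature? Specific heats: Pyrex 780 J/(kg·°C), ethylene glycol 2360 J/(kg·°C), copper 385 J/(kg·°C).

Heat gained plus heat lost sum to zero:
0.171×780×(T − 359) + 0.209×2360×(T − (-15.1)) + 0.169×385×(T − (-15.1)) = 0
133.38(T − 359) + 493.24(T − (-15.1)) + 65.06(T − (-15.1)) = 0
691.68 T = 39453
T ≈ 57.04 °C

T_f ≈ 57.0 °C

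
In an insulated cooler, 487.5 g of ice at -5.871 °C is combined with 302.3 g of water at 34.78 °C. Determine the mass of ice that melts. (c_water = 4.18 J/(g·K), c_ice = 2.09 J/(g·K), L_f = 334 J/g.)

m_melted ≈ 114 g

Heat available from the water dropping to 0 °C: 302.3×4.18×34.78 = 43948 J.
Of that, 487.5×2.09×5.871 = 5981.8 J goes to bring the ice to 0 °C, leaving 37967 J.
Fully melting the ice requires m_ice L_f = 487.5×334 = 162825 J.
That's not enough to melt it all — equilibrium is at 0 °C with ice remaining.
m_melt = 37967 / L_f = 113.7 g.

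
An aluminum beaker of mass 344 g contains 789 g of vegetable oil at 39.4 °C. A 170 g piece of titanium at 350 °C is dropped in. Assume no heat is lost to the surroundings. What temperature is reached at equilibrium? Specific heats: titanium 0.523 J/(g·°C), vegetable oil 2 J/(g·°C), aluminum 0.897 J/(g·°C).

T_f ≈ 53.4 °C

Energy conservation, ΣQ = 0:
170×0.523×(T − 350) + 789×2×(T − 39.4) + 344×0.897×(T − 39.4) = 0
88.91(T − 350) + 1578(T − 39.4) + 308.57(T − 39.4) = 0
1975.5 T = 105449
T ≈ 53.38 °C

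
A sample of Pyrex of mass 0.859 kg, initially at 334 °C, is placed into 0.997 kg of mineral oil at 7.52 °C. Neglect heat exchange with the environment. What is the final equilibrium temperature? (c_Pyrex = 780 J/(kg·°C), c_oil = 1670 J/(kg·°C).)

Net heat exchanged in the isolated system is zero:
0.859×780×(T − 334) + 0.997×1670×(T − 7.52) = 0
(670.02 + 1665) T = 670.02×334 + 1665×7.52
T = 236307 / 2335 = 101 °C

T_f ≈ 101.2 °C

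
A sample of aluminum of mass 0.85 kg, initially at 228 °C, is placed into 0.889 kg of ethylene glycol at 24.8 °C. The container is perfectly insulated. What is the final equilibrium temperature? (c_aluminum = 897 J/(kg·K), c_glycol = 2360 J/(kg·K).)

Heat gained plus heat lost sum to zero:
0.85×897×(T − 228) + 0.889×2360×(T − 24.8) = 0
762.45(T − 228) + 2098(T − 24.8) = 0
(762.45 + 2098) T = 762.45×228 + 2098×24.8
T = 225870/2860.5 ≈ 78.96 °C

T_f ≈ 79.0 °C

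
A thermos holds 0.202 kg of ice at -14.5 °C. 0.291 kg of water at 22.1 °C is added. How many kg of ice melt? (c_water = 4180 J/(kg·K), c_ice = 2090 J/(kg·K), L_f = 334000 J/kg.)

m_melted ≈ 0.0622 kg

Cooling the water to 0 °C releases 0.291·4180·22.1 = 26882 J.
Of that, 0.202·2090·14.5 = 6121.6 J goes to bring the ice to 0 °C, leaving 20760 J.
Fully melting the ice requires m_ice L_f = 0.202·334000 = 67468 J.
That's not enough to melt it all — equilibrium is at 0 °C with ice remaining.
Mass melted = 20760/334000 ≈ 0.06216 kg.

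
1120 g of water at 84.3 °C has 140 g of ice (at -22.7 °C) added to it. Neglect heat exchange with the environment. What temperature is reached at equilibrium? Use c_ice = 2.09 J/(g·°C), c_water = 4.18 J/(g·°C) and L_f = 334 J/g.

T_f ≈ 64.8 °C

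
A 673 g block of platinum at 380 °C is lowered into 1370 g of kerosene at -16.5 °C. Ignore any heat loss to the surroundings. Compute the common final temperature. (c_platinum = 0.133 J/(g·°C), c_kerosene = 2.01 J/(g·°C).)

T_f ≈ -4.0 °C

Conservation of energy gives ΣQ = 0:
673·0.133·(T − 380) + 1370·2.01·(T − (-16.5)) = 0
(89.51 + 2753.7) T = 89.51·380 + 2753.7·(-16.5)
T = -11423 / 2843.2 = -4.02 °C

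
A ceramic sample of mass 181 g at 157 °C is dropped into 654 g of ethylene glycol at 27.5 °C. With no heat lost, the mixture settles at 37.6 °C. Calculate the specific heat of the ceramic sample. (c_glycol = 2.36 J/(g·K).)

c ≈ 0.721 J/(g·K)

m_s c (T_s − T_f) = m_glycol c_glycol (T_f − T_0):
181×c×(157 − 37.6) = 654×2.36×(37.6 − 27.5)
21611 c = 15589  ⇒  c ≈ 0.7213 J/(g·K)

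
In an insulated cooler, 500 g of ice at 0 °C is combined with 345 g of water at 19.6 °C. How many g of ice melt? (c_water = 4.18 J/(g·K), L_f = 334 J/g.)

Heat available from the water dropping to 0 °C: 345×4.18×19.6 = 28265 J.
Fully melting the ice requires m_ice L_f = 500×334 = 167000 J.
28265 J < 167000 J, so only part of the ice melts and the system sits at 0 °C.
Mass melted = 28265/334 ≈ 84.63 g.

m_melted ≈ 84.6 g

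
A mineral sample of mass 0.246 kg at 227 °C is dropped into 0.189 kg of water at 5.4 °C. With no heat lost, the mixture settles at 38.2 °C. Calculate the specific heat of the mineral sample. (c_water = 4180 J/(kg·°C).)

c ≈ 558 J/(kg·°C)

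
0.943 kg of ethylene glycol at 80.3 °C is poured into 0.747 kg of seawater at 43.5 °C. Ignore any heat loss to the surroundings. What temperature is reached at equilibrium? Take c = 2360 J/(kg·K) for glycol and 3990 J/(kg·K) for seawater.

T_f ≈ 59.2 °C

Let T be the final temperature. ΣQ_i = 0:
0.943*2360*(T − 80.3) + 0.747*3990*(T − 43.5) = 0
2225.5(T − 80.3) + 2980.5(T − 43.5) = 0
5206 T = 308359
T = 308359 / 5206 = 59.2 °C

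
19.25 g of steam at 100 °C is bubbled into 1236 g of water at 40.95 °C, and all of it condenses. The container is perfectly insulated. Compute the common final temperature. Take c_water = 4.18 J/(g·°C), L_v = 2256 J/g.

Energy balance with sensible and latent terms:
steam→water at 100 °C releases m L_v = 19.25·2256 = 43428; condensed water 100 °C→T: 80.46(T − 100); original water: 5166.5(T − 40.95)
5246.9 T = 43428 + 8046.5 + 211567 = 263042
T ≈ 50.13 °C, under the boiling point, so the assumption holds.

T_f ≈ 50.1 °C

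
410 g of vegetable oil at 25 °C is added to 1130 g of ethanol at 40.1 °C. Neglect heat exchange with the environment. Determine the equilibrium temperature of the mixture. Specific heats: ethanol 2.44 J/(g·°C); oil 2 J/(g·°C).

T_f ≈ 36.6 °C

With ΣQ=0 the equilibrium temperature is the m·c-weighted mean:
T_f = (2757.2×40.1 + 820×25) / (2757.2 + 820)
    = 131064 / 3577.2 ≈ 36.64 °C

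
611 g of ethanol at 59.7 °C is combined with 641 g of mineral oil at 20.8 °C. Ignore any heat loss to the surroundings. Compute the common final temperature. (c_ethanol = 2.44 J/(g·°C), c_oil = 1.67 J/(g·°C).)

|Q_ethanol| = |Q_oil|:
611*2.44*(59.7 − T) = 641*1.67*(T − 20.8)
1490.8(59.7 − T) = 1070.5(T − 20.8)
2561.3 T = 111269  ⇒  T ≈ 43.44 °C

T_f ≈ 43.4 °C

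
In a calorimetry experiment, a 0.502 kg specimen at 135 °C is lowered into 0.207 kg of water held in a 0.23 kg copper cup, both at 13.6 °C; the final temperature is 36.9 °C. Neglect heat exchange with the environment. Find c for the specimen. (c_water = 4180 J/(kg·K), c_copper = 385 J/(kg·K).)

Energy conservation, ΣQ = 0:
0.502·c·(36.9 − 135) + 0.207·4180·(36.9 − 13.6) + 0.23·385·(36.9 − 13.6) = 0
-49.25 c = -22224
c = -22224/-49.25 ≈ 451.3 J/(kg·K)

c ≈ 451 J/(kg·K)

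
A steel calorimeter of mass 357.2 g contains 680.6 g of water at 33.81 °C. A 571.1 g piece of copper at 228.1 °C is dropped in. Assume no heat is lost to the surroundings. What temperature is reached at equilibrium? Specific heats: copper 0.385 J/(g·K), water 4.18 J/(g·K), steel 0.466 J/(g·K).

Let T be the final temperature. ΣQ_i = 0:
571.1*0.385*(T − 228.1) + 680.6*4.18*(T − 33.81) + 357.2*0.466*(T − 33.81) = 0
(219.87 + 2844.9 + 166.46) T = 219.87*228.1 + 2844.9*33.81 + 166.46*33.81
T = 151967 / 3231.2 = 47 °C

T_f ≈ 47.0 °C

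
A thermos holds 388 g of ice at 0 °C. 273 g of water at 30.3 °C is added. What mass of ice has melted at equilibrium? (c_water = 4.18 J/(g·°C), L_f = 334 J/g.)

m_melted ≈ 104 g

Heat available from the water dropping to 0 °C: 273×4.18×30.3 = 34577 J.
To melt every bit of ice: 388×334 = 129592 J.
That's not enough to melt it all — equilibrium is at 0 °C with ice remaining.
m_melted×334 = 34577  ⇒  m_melted ≈ 103.5 g.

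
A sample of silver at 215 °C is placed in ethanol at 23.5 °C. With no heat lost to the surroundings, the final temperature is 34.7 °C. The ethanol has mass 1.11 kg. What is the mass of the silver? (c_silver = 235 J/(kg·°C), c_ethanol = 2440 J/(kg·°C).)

Heat lost by the silver = heat gained by the ethanol:
m·235·(215 − 34.7) = 1.11·2440·(34.7 − 23.5)
42370 m = 30334  ⇒  m ≈ 0.7159 kg

m ≈ 0.716 kg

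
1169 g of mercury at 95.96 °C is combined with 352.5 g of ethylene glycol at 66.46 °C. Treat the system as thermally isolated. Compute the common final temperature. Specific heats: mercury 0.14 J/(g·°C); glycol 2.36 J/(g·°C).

T_f ≈ 71.3 °C

Set heat shed by the hot body equal to heat absorbed by the cold body:
1169·0.14·(95.96 − T) = 352.5·2.36·(T − 66.46)
163.66(95.96 − T) = 831.9(T − 66.46)
995.56 T = 70993  ⇒  T ≈ 71.31 °C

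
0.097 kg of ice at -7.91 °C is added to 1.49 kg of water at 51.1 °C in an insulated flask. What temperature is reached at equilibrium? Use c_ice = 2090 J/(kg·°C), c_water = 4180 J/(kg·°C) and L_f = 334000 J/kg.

T_f ≈ 42.9 °C

Conservation of energy gives ΣQ = 0:
warm ice to 0 °C: 0.097·2090·(0 − (-7.91)) = 1603.6; latent heat to melt: 0.097·334000 = 32398; warm the meltwater: 405.46 T; water cools: 1.49·4180·(T − 51.1) = 6228.2(T − 51.1)
6633.7 T = 318261 − 34002 = 284259
T ≈ 42.85 °C. Since T > 0 °C, the all-ice-melts assumption holds.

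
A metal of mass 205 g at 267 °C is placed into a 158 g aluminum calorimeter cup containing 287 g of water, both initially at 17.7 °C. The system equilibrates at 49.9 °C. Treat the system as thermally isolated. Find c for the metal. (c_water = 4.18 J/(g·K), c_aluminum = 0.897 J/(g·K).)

Net heat exchanged in the isolated system is zero:
205×c×(49.9 − 267) + 287×4.18×(49.9 − 17.7) + 158×0.897×(49.9 − 17.7) = 0
-44506 c = -43193
c = -43193/-44506 ≈ 0.9705 J/(g·K)

c ≈ 0.971 J/(g·K)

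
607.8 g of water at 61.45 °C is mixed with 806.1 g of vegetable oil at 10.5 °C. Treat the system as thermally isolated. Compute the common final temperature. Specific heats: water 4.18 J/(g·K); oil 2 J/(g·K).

Net heat exchanged in the isolated system is zero:
607.8·4.18·(T − 61.45) + 806.1·2·(T − 10.5) = 0
2540.6(T − 61.45) + 1612.2(T − 10.5) = 0
4152.8 T = 173048
T ≈ 41.67 °C

T_f ≈ 41.7 °C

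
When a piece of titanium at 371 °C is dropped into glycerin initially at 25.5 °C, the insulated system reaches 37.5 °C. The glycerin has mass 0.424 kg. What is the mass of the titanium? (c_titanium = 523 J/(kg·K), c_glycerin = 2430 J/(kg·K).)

m ≈ 0.0709 kg

|Q_titanium| = |Q_glycerin|:
m·523·(371 − 37.5) = 0.424·2430·(37.5 − 25.5)
174420 m = 12364  ⇒  m ≈ 0.07089 kg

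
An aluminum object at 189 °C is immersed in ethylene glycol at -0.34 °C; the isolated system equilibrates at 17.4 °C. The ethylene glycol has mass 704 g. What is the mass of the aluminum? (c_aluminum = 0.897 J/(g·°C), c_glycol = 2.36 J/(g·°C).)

Setting the total heat transfer to zero:
m×0.897×(17.4 − 189) + 704×2.36×(17.4 − (-0.34)) = 0
-153.93 m = -29474
m = -29474/-153.93 ≈ 191.5 g

m ≈ 191 g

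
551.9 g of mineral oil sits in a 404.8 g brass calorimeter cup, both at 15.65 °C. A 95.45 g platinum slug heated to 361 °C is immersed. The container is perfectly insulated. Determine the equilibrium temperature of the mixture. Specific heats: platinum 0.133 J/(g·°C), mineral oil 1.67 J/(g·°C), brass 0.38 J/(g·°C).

T_f ≈ 19.7 °C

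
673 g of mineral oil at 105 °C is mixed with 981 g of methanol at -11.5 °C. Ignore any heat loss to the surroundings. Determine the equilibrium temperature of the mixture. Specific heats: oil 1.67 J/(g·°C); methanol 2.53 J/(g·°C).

T_f ≈ 24.8 °C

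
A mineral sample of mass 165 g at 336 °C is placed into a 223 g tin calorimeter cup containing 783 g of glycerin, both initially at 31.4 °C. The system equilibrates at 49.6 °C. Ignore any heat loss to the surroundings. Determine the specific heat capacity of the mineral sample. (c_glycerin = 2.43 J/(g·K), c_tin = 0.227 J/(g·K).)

Net heat exchanged in the isolated system is zero:
165×c×(49.6 − 336) + 783×2.43×(49.6 − 31.4) + 223×0.227×(49.6 − 31.4) = 0
-47256 c = -35550
c = -35550/-47256 ≈ 0.7523 J/(g·K)

c ≈ 0.752 J/(g·K)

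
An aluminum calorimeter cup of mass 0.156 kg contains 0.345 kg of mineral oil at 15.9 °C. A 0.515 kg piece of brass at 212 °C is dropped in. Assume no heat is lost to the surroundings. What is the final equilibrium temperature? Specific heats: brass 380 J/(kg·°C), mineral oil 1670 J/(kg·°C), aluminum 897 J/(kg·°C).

T_f ≈ 58.0 °C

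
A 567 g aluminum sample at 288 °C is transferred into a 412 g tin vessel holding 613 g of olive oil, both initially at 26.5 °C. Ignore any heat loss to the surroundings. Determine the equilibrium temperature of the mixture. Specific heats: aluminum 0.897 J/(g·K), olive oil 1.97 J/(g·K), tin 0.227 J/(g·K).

T_f ≈ 100.0 °C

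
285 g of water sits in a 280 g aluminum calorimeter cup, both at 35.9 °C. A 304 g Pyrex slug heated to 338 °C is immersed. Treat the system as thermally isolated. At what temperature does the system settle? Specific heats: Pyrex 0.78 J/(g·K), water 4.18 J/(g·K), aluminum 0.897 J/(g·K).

T_f ≈ 78.5 °C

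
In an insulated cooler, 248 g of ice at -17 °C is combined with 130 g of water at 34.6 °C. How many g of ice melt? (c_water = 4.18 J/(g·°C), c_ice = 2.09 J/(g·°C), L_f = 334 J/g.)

m_melted ≈ 29.9 g

Cooling the water to 0 °C releases 130×4.18×34.6 = 18802 J.
Of that, 248×2.09×17 = 8811.4 J goes to bring the ice to 0 °C, leaving 9990.2 J.
Fully melting the ice requires m_ice L_f = 248×334 = 82832 J.
9990.2 J < 82832 J, so only part of the ice melts and the system sits at 0 °C.
m_melted×334 = 9990.2  ⇒  m_melted ≈ 29.91 g.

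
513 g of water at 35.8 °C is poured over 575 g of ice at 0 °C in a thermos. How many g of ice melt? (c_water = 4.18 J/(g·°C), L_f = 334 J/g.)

m_melted ≈ 230 g

Heat available from the water dropping to 0 °C: 513·4.18·35.8 = 76767 J.
Fully melting the ice requires m_ice L_f = 575·334 = 192050 J.
Since 76767 < 192050 J, not all the ice melts; equilibrium is at 0 °C.
Mass melted = 76767/334 ≈ 229.8 g.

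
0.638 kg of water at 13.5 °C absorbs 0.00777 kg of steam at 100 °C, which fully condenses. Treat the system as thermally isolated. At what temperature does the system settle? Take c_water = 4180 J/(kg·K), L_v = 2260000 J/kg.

T_f ≈ 21.0 °C

Taking heat into each body as positive, Σ m c ΔT = 0:
latent heat released on condensation: 0.00777·2260000 = 17560; condensed water 100 °C→T: 32.48(T − 100); original water: 2666.8(T − 13.5)
2699.3 T = 17560 + 3247.9 + 36002 = 56810
T ≈ 21.05 °C, under the boiling point, so the assumption holds.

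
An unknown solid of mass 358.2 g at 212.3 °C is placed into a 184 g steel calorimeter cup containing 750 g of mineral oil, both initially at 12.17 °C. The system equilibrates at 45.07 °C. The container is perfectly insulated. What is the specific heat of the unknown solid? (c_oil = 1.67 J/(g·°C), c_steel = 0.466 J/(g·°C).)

c ≈ 0.735 J/(g·°C)

Energy conservation, ΣQ = 0:
358.2·c·(45.07 − 212.3) + 750·1.67·(45.07 − 12.17) + 184·0.466·(45.07 − 12.17) = 0
-59902 c = -44028
c = -44028/-59902 ≈ 0.735 J/(g·°C)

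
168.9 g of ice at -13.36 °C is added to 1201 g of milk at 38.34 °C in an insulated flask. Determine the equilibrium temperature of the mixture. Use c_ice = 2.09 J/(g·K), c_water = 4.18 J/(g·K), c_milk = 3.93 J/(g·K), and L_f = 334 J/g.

Heat gained plus heat lost sum to zero:
ice -13.36→0 °C: 168.9×2.09×13.36 = 4716.1; fusion: m_ice L_f = 168.9×334 = 56413; warm the meltwater: 706 T; milk: 4719.9(T − 38.34)
5425.9 T = 180962 − 61129 = 119833
T ≈ 22.09 °C. Since T > 0 °C, the all-ice-melts assumption holds.

T_f ≈ 22.1 °C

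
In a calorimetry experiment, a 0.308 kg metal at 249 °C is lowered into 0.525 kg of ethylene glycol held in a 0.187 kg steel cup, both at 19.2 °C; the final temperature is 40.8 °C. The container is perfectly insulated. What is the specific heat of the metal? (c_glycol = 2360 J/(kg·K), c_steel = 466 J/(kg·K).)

c ≈ 447 J/(kg·K)

Heat gained plus heat lost sum to zero:
0.308·c·(40.8 − 249) + 0.525·2360·(40.8 − 19.2) + 0.187·466·(40.8 − 19.2) = 0
-64.13 c = -28645
c = -28645/-64.13 ≈ 446.7 J/(kg·K)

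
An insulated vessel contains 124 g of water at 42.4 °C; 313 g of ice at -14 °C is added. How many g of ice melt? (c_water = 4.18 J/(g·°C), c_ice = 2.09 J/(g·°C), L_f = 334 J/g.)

m_melted ≈ 38.4 g

Heat available from the water dropping to 0 °C: 124·4.18·42.4 = 21977 J.
Of that, 313·2.09·14 = 9158.4 J goes to bring the ice to 0 °C, leaving 12818 J.
Fully melting the ice requires m_ice L_f = 313·334 = 104542 J.
Since 12818 < 104542 J, not all the ice melts; equilibrium is at 0 °C.
m_melt = 12818 / L_f = 38.38 g.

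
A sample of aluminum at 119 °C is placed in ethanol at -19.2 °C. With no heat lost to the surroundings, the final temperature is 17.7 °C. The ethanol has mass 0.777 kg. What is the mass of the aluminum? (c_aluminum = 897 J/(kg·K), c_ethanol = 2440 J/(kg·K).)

Conservation of energy gives ΣQ = 0:
m·897·(17.7 − 119) + 0.777·2440·(17.7 − (-19.2)) = 0
-90866 m = -69958
m = -69958/-90866 ≈ 0.7699 kg

m ≈ 0.77 kg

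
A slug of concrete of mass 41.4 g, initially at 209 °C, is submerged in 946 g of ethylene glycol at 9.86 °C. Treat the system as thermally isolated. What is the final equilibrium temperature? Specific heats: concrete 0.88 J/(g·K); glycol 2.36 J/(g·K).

T_f ≈ 13.1 °C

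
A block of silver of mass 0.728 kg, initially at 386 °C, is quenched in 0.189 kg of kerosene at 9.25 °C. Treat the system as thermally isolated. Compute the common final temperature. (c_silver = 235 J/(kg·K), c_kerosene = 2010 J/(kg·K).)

T_f ≈ 126.2 °C

T_f is the heat-capacity-weighted average of the initial temperatures:
T_f = (171.08*386 + 379.89*9.25) / (171.08 + 379.89)
    = 69551 / 550.97 ≈ 126.23 °C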